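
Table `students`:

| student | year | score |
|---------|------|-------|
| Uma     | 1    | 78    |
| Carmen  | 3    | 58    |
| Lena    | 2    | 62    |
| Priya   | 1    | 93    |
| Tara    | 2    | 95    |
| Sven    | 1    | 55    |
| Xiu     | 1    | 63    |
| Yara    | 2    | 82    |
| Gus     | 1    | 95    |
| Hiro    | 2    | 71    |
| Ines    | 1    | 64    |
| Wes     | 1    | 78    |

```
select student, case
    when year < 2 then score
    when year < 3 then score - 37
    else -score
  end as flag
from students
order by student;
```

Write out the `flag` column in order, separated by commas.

-58, 95, 34, 64, 25, 93, 55, 58, 78, 78, 63, 45

student=Carmen: ELSE → -58
student=Gus: year < 2 → 95
student=Hiro: year < 3 → 34
student=Ines: year < 2 → 64
student=Lena: year < 3 → 25
student=Priya: year < 2 → 93
student=Sven: year < 2 → 55
student=Tara: year < 3 → 58
student=Uma: year < 2 → 78
student=Wes: year < 2 → 78
student=Xiu: year < 2 → 63
student=Yara: year < 3 → 45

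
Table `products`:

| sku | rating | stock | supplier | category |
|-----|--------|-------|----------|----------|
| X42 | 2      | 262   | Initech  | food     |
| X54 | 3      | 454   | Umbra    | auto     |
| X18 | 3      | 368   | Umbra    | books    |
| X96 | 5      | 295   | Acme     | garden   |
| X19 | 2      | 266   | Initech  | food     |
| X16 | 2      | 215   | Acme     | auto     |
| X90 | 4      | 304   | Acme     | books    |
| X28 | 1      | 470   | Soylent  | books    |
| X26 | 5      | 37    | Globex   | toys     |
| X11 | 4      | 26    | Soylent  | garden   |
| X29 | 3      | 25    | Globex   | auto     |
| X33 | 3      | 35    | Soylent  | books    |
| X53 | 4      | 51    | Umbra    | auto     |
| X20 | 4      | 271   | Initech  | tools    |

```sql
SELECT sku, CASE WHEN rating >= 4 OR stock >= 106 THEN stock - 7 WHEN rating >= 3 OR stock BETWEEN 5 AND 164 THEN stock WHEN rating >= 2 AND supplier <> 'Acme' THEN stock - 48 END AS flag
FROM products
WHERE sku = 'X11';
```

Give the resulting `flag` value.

sku = X11: rating=4, stock=26, supplier=Soylent, category=garden.
rating >= 4 OR stock >= 106 → true → 19

19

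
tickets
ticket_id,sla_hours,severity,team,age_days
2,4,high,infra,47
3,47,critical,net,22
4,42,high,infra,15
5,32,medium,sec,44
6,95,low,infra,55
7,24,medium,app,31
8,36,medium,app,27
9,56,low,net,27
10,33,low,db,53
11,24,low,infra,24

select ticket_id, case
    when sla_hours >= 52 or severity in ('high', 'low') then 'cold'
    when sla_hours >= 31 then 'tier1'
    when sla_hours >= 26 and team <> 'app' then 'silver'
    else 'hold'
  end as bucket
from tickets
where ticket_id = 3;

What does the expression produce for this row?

tier1

ticket_id = 3: sla_hours=47, severity=critical, team=net, age_days=22.
sla_hours >= 52 or severity in ('high', 'low') → false
sla_hours >= 31 → true → tier1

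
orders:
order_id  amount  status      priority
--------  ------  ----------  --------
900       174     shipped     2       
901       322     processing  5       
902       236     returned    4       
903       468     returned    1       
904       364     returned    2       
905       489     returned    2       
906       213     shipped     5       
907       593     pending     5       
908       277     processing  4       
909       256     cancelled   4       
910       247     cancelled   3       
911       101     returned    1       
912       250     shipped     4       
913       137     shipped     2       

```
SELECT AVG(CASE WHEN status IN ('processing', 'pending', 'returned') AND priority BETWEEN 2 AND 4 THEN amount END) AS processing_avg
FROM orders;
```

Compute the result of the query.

order_id=900: ✗
order_id=901: ✗
order_id=902: ✓ → 236
order_id=903: ✗
order_id=904: ✓ → 364
order_id=905: ✓ → 489
order_id=906: ✗
order_id=907: ✗
order_id=908: ✓ → 277
order_id=909: ✗
order_id=910: ✗
order_id=911: ✗
order_id=912: ✗
order_id=913: ✗
processing_avg = (236 + 364 + 489 + 277) / 4 = 341.5

341.5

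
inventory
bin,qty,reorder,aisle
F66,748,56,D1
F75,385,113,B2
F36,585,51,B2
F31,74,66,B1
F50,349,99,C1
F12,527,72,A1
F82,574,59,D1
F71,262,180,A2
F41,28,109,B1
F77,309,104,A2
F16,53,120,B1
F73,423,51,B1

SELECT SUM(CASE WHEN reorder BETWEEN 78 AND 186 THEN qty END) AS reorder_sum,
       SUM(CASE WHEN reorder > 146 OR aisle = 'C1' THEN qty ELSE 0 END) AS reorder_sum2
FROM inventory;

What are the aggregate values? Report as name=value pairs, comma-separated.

reorder_sum=1386, reorder_sum2=611

[reorder_sum: reorder BETWEEN 78 AND 186]
bin=F66: ✗
bin=F75: ✓ → 385
bin=F36: ✗
bin=F31: ✗
bin=F50: ✓ → 349
bin=F12: ✗
bin=F82: ✗
bin=F71: ✓ → 262
bin=F41: ✓ → 28
bin=F77: ✓ → 309
bin=F16: ✓ → 53
bin=F73: ✗
reorder_sum = 385 + 349 + 262 + 28 + 309 + 53 = 1386
—
[reorder_sum2: reorder > 146 OR aisle = 'C1']
bin=F66: ✗
bin=F75: ✗
bin=F36: ✗
bin=F31: ✗
bin=F50: ✓ → 349
bin=F12: ✗
bin=F82: ✗
bin=F71: ✓ → 262
bin=F41: ✗
bin=F77: ✗
bin=F16: ✗
bin=F73: ✗
reorder_sum2 = 349 + 262 = 611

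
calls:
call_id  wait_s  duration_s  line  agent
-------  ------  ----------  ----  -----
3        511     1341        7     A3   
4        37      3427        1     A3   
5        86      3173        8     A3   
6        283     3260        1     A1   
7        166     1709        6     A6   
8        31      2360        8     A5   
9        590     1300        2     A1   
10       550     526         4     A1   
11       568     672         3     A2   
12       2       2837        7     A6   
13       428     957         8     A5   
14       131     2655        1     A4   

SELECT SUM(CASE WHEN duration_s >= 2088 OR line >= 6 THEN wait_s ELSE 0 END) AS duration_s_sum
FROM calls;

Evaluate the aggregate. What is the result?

call_id=3: ✓ → 511
call_id=4: ✓ → 37
call_id=5: ✓ → 86
call_id=6: ✓ → 283
call_id=7: ✓ → 166
call_id=8: ✓ → 31
call_id=9: ✗
call_id=10: ✗
call_id=11: ✗
call_id=12: ✓ → 2
call_id=13: ✓ → 428
call_id=14: ✓ → 131
duration_s_sum = 511 + 37 + 86 + 283 + 166 + 31 + 2 + 428 + 131 = 1675

1675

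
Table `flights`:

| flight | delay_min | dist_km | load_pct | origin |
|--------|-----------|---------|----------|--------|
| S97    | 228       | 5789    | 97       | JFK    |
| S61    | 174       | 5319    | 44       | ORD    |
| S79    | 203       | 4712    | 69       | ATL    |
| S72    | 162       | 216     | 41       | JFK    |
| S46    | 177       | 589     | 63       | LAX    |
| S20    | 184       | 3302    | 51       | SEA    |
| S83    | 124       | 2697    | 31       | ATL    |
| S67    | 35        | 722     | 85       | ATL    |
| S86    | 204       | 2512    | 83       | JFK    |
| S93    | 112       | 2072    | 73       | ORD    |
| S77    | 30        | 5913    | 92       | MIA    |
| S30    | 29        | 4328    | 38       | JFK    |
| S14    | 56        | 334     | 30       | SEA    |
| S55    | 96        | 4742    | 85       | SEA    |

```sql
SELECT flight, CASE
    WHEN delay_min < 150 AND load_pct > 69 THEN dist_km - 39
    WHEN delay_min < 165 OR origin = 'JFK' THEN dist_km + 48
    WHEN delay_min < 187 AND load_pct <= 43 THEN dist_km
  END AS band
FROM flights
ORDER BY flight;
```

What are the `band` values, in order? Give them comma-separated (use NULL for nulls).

382, NULL, 4376, NULL, 4703, NULL, 683, 264, 5874, NULL, 2745, 2560, 2033, 5837

flight=S14: delay_min < 165 OR origin = 'JFK' → 382
flight=S20: (no match → NULL) → NULL
flight=S30: delay_min < 165 OR origin = 'JFK' → 4376
flight=S46: (no match → NULL) → NULL
flight=S55: delay_min < 150 AND load_pct > 69 → 4703
flight=S61: (no match → NULL) → NULL
flight=S67: delay_min < 150 AND load_pct > 69 → 683
flight=S72: delay_min < 165 OR origin = 'JFK' → 264
flight=S77: delay_min < 150 AND load_pct > 69 → 5874
flight=S79: (no match → NULL) → NULL
flight=S83: delay_min < 165 OR origin = 'JFK' → 2745
flight=S86: delay_min < 165 OR origin = 'JFK' → 2560
flight=S93: delay_min < 150 AND load_pct > 69 → 2033
flight=S97: delay_min < 165 OR origin = 'JFK' → 5837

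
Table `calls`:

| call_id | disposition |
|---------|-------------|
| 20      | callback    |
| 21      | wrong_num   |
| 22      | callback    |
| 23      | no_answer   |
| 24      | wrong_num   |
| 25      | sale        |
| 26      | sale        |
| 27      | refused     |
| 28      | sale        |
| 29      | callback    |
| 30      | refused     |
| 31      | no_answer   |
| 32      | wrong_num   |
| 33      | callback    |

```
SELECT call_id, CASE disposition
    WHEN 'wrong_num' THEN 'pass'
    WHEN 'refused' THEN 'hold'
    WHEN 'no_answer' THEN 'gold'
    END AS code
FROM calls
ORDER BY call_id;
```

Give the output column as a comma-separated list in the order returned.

NULL, pass, NULL, gold, pass, NULL, NULL, hold, NULL, NULL, hold, gold, pass, NULL

call_id=20: (no match → NULL) → NULL
call_id=21: disposition='wrong_num' → pass
call_id=22: (no match → NULL) → NULL
call_id=23: disposition='no_answer' → gold
call_id=24: disposition='wrong_num' → pass
call_id=25: (no match → NULL) → NULL
call_id=26: (no match → NULL) → NULL
call_id=27: disposition='refused' → hold
call_id=28: (no match → NULL) → NULL
call_id=29: (no match → NULL) → NULL
call_id=30: disposition='refused' → hold
call_id=31: disposition='no_answer' → gold
call_id=32: disposition='wrong_num' → pass
call_id=33: (no match → NULL) → NULL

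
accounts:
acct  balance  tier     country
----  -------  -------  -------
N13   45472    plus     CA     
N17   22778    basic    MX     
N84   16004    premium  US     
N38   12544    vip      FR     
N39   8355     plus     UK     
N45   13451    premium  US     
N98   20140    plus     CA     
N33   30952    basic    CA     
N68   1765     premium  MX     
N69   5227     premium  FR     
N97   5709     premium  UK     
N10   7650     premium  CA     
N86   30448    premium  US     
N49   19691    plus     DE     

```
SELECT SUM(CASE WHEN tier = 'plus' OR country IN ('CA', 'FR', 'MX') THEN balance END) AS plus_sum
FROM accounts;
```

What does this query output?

174574

acct=N13: ✓ → 45472
acct=N17: ✓ → 22778
acct=N84: ✗
acct=N38: ✓ → 12544
acct=N39: ✓ → 8355
acct=N45: ✗
acct=N98: ✓ → 20140
acct=N33: ✓ → 30952
acct=N68: ✓ → 1765
acct=N69: ✓ → 5227
acct=N97: ✗
acct=N10: ✓ → 7650
acct=N86: ✗
acct=N49: ✓ → 19691
plus_sum = 45472 + 22778 + 12544 + 8355 + 20140 + 30952 + 1765 + 5227 + 7650 + 19691 = 174574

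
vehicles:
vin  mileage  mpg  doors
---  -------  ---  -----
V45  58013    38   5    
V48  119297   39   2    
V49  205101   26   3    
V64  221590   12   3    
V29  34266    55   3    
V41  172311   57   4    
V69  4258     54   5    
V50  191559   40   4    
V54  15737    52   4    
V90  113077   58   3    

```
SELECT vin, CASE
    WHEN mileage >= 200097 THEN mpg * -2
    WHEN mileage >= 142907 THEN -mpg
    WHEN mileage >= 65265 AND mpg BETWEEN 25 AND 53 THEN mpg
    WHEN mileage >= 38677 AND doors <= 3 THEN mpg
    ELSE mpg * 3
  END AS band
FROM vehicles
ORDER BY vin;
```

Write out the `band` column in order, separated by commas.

vin=V29: ELSE → 165
vin=V41: mileage >= 142907 → -57
vin=V45: ELSE → 114
vin=V48: mileage >= 65265 AND mpg BETWEEN 25 AND 53 → 39
vin=V49: mileage >= 200097 → -52
vin=V50: mileage >= 142907 → -40
vin=V54: ELSE → 156
vin=V64: mileage >= 200097 → -24
vin=V69: ELSE → 162
vin=V90: mileage >= 38677 AND doors <= 3 → 58

165, -57, 114, 39, -52, -40, 156, -24, 162, 58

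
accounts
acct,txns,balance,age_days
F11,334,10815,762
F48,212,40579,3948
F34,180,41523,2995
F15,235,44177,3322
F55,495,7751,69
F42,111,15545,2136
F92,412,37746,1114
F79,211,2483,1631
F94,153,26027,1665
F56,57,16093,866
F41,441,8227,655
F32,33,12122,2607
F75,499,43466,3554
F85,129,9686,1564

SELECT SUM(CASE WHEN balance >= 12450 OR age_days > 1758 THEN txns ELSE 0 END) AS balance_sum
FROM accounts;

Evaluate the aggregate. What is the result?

acct=F11: ✗
acct=F48: ✓ → 212
acct=F34: ✓ → 180
acct=F15: ✓ → 235
acct=F55: ✗
acct=F42: ✓ → 111
acct=F92: ✓ → 412
acct=F79: ✗
acct=F94: ✓ → 153
acct=F56: ✓ → 57
acct=F41: ✗
acct=F32: ✓ → 33
acct=F75: ✓ → 499
acct=F85: ✗
balance_sum = 212 + 180 + 235 + 111 + 412 + 153 + 57 + 33 + 499 = 1892

1892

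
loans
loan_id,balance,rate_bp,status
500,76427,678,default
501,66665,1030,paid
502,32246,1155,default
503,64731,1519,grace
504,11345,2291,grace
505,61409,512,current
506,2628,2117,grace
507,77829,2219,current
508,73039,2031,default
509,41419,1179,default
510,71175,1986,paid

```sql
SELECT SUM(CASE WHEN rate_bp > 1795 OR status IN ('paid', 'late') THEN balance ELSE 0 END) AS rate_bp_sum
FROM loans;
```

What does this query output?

loan_id=500: ✗
loan_id=501: ✓ → 66665
loan_id=502: ✗
loan_id=503: ✗
loan_id=504: ✓ → 11345
loan_id=505: ✗
loan_id=506: ✓ → 2628
loan_id=507: ✓ → 77829
loan_id=508: ✓ → 73039
loan_id=509: ✗
loan_id=510: ✓ → 71175
rate_bp_sum = 66665 + 11345 + 2628 + 77829 + 73039 + 71175 = 302681

302681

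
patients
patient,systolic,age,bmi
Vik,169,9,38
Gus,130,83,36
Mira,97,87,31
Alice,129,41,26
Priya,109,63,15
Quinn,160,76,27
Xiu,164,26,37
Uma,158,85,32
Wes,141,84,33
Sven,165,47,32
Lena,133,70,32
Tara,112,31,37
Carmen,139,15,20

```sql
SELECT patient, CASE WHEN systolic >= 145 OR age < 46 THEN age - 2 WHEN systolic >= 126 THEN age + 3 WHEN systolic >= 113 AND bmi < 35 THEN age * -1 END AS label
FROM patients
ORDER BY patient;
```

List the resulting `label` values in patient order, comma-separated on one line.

39, 13, 86, 73, NULL, NULL, 74, 45, 29, 83, 7, 87, 24

patient=Alice: systolic >= 145 OR age < 46 → 39
patient=Carmen: systolic >= 145 OR age < 46 → 13
patient=Gus: systolic >= 126 → 86
patient=Lena: systolic >= 126 → 73
patient=Mira: (no match → NULL) → NULL
patient=Priya: (no match → NULL) → NULL
patient=Quinn: systolic >= 145 OR age < 46 → 74
patient=Sven: systolic >= 145 OR age < 46 → 45
patient=Tara: systolic >= 145 OR age < 46 → 29
patient=Uma: systolic >= 145 OR age < 46 → 83
patient=Vik: systolic >= 145 OR age < 46 → 7
patient=Wes: systolic >= 126 → 87
patient=Xiu: systolic >= 145 OR age < 46 → 24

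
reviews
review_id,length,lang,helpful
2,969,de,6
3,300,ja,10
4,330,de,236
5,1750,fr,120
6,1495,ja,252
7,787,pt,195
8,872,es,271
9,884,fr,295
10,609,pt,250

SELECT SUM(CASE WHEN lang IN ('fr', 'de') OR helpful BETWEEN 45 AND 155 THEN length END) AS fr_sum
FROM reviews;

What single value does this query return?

3933

review_id=2: ✓ → 969
review_id=3: ✗
review_id=4: ✓ → 330
review_id=5: ✓ → 1750
review_id=6: ✗
review_id=7: ✗
review_id=8: ✗
review_id=9: ✓ → 884
review_id=10: ✗
fr_sum = 969 + 330 + 1750 + 884 = 3933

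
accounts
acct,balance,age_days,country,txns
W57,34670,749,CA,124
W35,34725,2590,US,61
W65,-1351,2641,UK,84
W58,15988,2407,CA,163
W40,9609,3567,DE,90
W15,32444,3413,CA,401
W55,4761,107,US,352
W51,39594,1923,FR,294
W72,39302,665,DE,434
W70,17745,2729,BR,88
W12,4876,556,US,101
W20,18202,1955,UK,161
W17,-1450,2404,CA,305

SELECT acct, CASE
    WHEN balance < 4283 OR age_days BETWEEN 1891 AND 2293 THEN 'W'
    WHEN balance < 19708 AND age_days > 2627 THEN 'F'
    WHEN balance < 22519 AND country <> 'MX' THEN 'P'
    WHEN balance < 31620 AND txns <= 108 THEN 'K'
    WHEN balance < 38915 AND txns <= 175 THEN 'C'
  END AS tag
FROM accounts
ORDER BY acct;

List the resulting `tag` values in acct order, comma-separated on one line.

P, NULL, W, W, C, F, W, P, C, P, W, F, NULL

acct=W12: balance < 22519 AND country <> 'MX' → P
acct=W15: (no match → NULL) → NULL
acct=W17: balance < 4283 OR age_days BETWEEN 1891 AND 2293 → W
acct=W20: balance < 4283 OR age_days BETWEEN 1891 AND 2293 → W
acct=W35: balance < 38915 AND txns <= 175 → C
acct=W40: balance < 19708 AND age_days > 2627 → F
acct=W51: balance < 4283 OR age_days BETWEEN 1891 AND 2293 → W
acct=W55: balance < 22519 AND country <> 'MX' → P
acct=W57: balance < 38915 AND txns <= 175 → C
acct=W58: balance < 22519 AND country <> 'MX' → P
acct=W65: balance < 4283 OR age_days BETWEEN 1891 AND 2293 → W
acct=W70: balance < 19708 AND age_days > 2627 → F
acct=W72: (no match → NULL) → NULL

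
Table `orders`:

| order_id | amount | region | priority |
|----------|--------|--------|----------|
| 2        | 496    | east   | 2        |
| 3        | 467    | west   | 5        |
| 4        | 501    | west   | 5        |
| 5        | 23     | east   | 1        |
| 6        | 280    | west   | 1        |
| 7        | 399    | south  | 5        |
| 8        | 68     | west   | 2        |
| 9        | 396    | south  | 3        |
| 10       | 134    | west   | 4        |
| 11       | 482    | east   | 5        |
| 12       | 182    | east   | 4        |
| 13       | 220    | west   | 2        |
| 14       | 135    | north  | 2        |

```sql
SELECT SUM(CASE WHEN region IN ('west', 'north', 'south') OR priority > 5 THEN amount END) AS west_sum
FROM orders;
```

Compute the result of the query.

order_id=2: ✗
order_id=3: ✓ → 467
order_id=4: ✓ → 501
order_id=5: ✗
order_id=6: ✓ → 280
order_id=7: ✓ → 399
order_id=8: ✓ → 68
order_id=9: ✓ → 396
order_id=10: ✓ → 134
order_id=11: ✗
order_id=12: ✗
order_id=13: ✓ → 220
order_id=14: ✓ → 135
west_sum = 467 + 501 + 280 + 399 + 68 + 396 + 134 + 220 + 135 = 2600

2600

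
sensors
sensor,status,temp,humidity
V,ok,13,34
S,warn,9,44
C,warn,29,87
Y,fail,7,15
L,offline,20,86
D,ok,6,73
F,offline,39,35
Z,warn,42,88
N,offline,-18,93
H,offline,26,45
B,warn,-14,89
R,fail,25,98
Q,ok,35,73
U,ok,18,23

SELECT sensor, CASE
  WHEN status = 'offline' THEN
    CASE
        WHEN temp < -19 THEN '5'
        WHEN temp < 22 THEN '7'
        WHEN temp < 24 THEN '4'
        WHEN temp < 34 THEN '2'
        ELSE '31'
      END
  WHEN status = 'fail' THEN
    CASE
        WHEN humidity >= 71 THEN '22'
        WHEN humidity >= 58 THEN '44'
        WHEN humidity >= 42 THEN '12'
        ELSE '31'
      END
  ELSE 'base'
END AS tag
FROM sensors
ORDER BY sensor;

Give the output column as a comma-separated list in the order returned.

sensor=B: status='warn' → outer ELSE → base
sensor=C: status='warn' → outer ELSE → base
sensor=D: status='ok' → outer ELSE → base
sensor=F: status='offline' → inner[ELSE] → 31
sensor=H: status='offline' → inner[temp < 34] → 2
sensor=L: status='offline' → inner[temp < 22] → 7
sensor=N: status='offline' → inner[temp < 22] → 7
sensor=Q: status='ok' → outer ELSE → base
sensor=R: status='fail' → inner[humidity >= 71] → 22
sensor=S: status='warn' → outer ELSE → base
sensor=U: status='ok' → outer ELSE → base
sensor=V: status='ok' → outer ELSE → base
sensor=Y: status='fail' → inner[ELSE] → 31
sensor=Z: status='warn' → outer ELSE → base

base, base, base, 31, 2, 7, 7, base, 22, base, base, base, 31, base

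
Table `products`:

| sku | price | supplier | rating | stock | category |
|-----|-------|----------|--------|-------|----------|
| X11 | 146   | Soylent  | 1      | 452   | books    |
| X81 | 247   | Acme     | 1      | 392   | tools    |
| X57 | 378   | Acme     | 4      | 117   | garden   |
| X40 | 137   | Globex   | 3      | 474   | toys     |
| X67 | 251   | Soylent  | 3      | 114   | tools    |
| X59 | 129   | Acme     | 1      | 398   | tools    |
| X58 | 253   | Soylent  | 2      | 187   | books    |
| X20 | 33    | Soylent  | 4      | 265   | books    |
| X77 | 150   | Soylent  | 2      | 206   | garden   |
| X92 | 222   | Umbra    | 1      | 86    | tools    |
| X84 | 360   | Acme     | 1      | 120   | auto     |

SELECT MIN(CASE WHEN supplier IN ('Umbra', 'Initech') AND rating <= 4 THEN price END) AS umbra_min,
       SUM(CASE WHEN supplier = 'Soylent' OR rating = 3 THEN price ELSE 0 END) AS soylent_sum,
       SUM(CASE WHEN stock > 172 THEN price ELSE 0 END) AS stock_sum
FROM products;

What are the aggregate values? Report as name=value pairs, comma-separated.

umbra_min=222, soylent_sum=970, stock_sum=1095

[umbra_min: supplier IN ('Umbra', 'Initech') AND rating <= 4]
sku=X11: ✗
sku=X81: ✗
sku=X57: ✗
sku=X40: ✗
sku=X67: ✗
sku=X59: ✗
sku=X58: ✗
sku=X20: ✗
sku=X77: ✗
sku=X92: ✓ → 222
sku=X84: ✗
umbra_min = MIN(222) = 222
—
[soylent_sum: supplier = 'Soylent' OR rating = 3]
sku=X11: ✓ → 146
sku=X81: ✗
sku=X57: ✗
sku=X40: ✓ → 137
sku=X67: ✓ → 251
sku=X59: ✗
sku=X58: ✓ → 253
sku=X20: ✓ → 33
sku=X77: ✓ → 150
sku=X92: ✗
sku=X84: ✗
soylent_sum = 146 + 137 + 251 + 253 + 33 + 150 = 970
—
[stock_sum: stock > 172]
sku=X11: ✓ → 146
sku=X81: ✓ → 247
sku=X57: ✗
sku=X40: ✓ → 137
sku=X67: ✗
sku=X59: ✓ → 129
sku=X58: ✓ → 253
sku=X20: ✓ → 33
sku=X77: ✓ → 150
sku=X92: ✗
sku=X84: ✗
stock_sum = 146 + 247 + 137 + 129 + 253 + 33 + 150 = 1095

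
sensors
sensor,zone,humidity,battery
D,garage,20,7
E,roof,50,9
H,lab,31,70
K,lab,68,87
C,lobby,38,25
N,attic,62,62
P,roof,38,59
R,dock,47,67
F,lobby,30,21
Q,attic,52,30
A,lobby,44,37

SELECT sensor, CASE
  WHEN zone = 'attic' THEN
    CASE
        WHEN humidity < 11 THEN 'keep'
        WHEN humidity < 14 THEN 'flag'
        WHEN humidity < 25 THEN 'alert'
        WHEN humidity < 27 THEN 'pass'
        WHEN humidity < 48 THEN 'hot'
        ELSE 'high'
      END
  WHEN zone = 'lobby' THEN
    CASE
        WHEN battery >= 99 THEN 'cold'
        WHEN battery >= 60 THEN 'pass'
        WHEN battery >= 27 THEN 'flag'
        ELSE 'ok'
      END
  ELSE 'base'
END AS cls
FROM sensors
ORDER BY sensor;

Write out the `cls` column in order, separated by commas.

sensor=A: zone='lobby' → inner[battery >= 27] → flag
sensor=C: zone='lobby' → inner[ELSE] → ok
sensor=D: zone='garage' → outer ELSE → base
sensor=E: zone='roof' → outer ELSE → base
sensor=F: zone='lobby' → inner[ELSE] → ok
sensor=H: zone='lab' → outer ELSE → base
sensor=K: zone='lab' → outer ELSE → base
sensor=N: zone='attic' → inner[ELSE] → high
sensor=P: zone='roof' → outer ELSE → base
sensor=Q: zone='attic' → inner[ELSE] → high
sensor=R: zone='dock' → outer ELSE → base

flag, ok, base, base, ok, base, base, high, base, high, base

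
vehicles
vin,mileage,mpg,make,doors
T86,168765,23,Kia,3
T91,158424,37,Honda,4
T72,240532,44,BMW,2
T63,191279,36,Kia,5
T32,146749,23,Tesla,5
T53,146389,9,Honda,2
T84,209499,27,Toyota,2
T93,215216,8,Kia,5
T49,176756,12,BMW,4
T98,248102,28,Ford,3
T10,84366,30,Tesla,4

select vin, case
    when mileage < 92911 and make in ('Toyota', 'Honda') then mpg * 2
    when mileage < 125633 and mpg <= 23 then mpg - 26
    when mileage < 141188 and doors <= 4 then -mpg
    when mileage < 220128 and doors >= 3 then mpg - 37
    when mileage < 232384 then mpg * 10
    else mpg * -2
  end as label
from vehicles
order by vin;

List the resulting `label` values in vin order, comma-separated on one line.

vin=T10: mileage < 141188 and doors <= 4 → -30
vin=T32: mileage < 220128 and doors >= 3 → -14
vin=T49: mileage < 220128 and doors >= 3 → -25
vin=T53: mileage < 232384 → 90
vin=T63: mileage < 220128 and doors >= 3 → -1
vin=T72: ELSE → -88
vin=T84: mileage < 232384 → 270
vin=T86: mileage < 220128 and doors >= 3 → -14
vin=T91: mileage < 220128 and doors >= 3 → 0
vin=T93: mileage < 220128 and doors >= 3 → -29
vin=T98: ELSE → -56

-30, -14, -25, 90, -1, -88, 270, -14, 0, -29, -56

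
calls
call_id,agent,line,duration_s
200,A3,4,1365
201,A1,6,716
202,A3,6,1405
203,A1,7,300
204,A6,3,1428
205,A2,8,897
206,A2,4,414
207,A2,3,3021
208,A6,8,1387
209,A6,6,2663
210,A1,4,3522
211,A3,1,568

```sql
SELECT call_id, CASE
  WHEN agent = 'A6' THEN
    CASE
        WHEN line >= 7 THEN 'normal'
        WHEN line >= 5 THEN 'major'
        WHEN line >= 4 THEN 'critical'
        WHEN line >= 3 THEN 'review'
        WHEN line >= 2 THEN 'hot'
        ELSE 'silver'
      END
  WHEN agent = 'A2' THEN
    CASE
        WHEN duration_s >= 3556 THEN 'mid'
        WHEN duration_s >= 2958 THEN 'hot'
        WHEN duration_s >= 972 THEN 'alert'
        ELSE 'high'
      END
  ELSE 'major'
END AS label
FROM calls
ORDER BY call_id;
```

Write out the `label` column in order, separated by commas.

call_id=200: agent='A3' → outer ELSE → major
call_id=201: agent='A1' → outer ELSE → major
call_id=202: agent='A3' → outer ELSE → major
call_id=203: agent='A1' → outer ELSE → major
call_id=204: agent='A6' → inner[line >= 3] → review
call_id=205: agent='A2' → inner[ELSE] → high
call_id=206: agent='A2' → inner[ELSE] → high
call_id=207: agent='A2' → inner[duration_s >= 2958] → hot
call_id=208: agent='A6' → inner[line >= 7] → normal
call_id=209: agent='A6' → inner[line >= 5] → major
call_id=210: agent='A1' → outer ELSE → major
call_id=211: agent='A3' → outer ELSE → major

major, major, major, major, review, high, high, hot, normal, major, major, major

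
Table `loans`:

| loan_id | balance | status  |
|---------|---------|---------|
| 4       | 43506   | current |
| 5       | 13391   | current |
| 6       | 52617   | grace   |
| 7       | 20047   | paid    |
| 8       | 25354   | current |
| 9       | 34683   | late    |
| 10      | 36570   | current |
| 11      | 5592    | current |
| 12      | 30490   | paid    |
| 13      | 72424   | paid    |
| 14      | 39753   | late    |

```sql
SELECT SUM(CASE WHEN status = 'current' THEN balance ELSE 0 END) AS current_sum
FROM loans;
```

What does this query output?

124413

loan_id=4: ✓ → 43506
loan_id=5: ✓ → 13391
loan_id=6: ✗
loan_id=7: ✗
loan_id=8: ✓ → 25354
loan_id=9: ✗
loan_id=10: ✓ → 36570
loan_id=11: ✓ → 5592
loan_id=12: ✗
loan_id=13: ✗
loan_id=14: ✗
current_sum = 43506 + 13391 + 25354 + 36570 + 5592 = 124413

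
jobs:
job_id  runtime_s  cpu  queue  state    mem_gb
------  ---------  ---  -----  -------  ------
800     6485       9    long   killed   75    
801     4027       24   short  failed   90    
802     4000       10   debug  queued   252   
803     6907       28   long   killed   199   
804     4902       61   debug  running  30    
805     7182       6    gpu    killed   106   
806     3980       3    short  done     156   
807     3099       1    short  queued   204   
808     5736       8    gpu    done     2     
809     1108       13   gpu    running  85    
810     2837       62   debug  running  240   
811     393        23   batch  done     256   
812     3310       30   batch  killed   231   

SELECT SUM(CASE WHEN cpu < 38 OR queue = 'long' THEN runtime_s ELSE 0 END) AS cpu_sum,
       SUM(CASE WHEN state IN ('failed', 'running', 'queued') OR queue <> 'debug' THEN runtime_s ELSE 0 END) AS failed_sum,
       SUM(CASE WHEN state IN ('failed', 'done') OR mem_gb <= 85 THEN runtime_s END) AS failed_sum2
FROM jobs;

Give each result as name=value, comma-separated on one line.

cpu_sum=46227, failed_sum=53966, failed_sum2=26631

[cpu_sum: cpu < 38 OR queue = 'long']
job_id=800: ✓ → 6485
job_id=801: ✓ → 4027
job_id=802: ✓ → 4000
job_id=803: ✓ → 6907
job_id=804: ✗
job_id=805: ✓ → 7182
job_id=806: ✓ → 3980
job_id=807: ✓ → 3099
job_id=808: ✓ → 5736
job_id=809: ✓ → 1108
job_id=810: ✗
job_id=811: ✓ → 393
job_id=812: ✓ → 3310
cpu_sum = 6485 + 4027 + 4000 + 6907 + 7182 + 3980 + 3099 + 5736 + 1108 + 393 + 3310 = 46227
—
[failed_sum: state IN ('failed', 'running', 'queued') OR queue <> 'debug']
job_id=800: ✓ → 6485
job_id=801: ✓ → 4027
job_id=802: ✓ → 4000
job_id=803: ✓ → 6907
job_id=804: ✓ → 4902
job_id=805: ✓ → 7182
job_id=806: ✓ → 3980
job_id=807: ✓ → 3099
job_id=808: ✓ → 5736
job_id=809: ✓ → 1108
job_id=810: ✓ → 2837
job_id=811: ✓ → 393
job_id=812: ✓ → 3310
failed_sum = 6485 + 4027 + 4000 + 6907 + 4902 + 7182 + 3980 + 3099 + 5736 + 1108 + 2837 + 393 + 3310 = 53966
—
[failed_sum2: state IN ('failed', 'done') OR mem_gb <= 85]
job_id=800: ✓ → 6485
job_id=801: ✓ → 4027
job_id=802: ✗
job_id=803: ✗
job_id=804: ✓ → 4902
job_id=805: ✗
job_id=806: ✓ → 3980
job_id=807: ✗
job_id=808: ✓ → 5736
job_id=809: ✓ → 1108
job_id=810: ✗
job_id=811: ✓ → 393
job_id=812: ✗
failed_sum2 = 6485 + 4027 + 4902 + 3980 + 5736 + 1108 + 393 = 26631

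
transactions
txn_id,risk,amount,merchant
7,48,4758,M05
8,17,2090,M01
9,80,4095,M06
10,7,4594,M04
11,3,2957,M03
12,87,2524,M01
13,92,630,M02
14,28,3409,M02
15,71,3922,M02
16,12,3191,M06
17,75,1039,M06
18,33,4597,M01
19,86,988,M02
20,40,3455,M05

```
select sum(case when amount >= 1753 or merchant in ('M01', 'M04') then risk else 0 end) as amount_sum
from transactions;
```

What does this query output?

426

txn_id=7: ✓ → 48
txn_id=8: ✓ → 17
txn_id=9: ✓ → 80
txn_id=10: ✓ → 7
txn_id=11: ✓ → 3
txn_id=12: ✓ → 87
txn_id=13: ✗
txn_id=14: ✓ → 28
txn_id=15: ✓ → 71
txn_id=16: ✓ → 12
txn_id=17: ✗
txn_id=18: ✓ → 33
txn_id=19: ✗
txn_id=20: ✓ → 40
amount_sum = 48 + 17 + 80 + 7 + 3 + 87 + 28 + 71 + 12 + 33 + 40 = 426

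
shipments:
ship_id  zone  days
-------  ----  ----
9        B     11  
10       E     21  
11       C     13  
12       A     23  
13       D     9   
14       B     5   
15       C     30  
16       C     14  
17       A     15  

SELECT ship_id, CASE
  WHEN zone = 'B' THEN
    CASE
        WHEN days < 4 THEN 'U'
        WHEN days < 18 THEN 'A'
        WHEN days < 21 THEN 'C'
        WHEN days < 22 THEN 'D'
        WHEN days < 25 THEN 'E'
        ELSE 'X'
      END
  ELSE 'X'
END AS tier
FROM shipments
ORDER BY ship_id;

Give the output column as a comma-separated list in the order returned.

ship_id=9: zone='B' → inner[days < 18] → A
ship_id=10: zone='E' → outer ELSE → X
ship_id=11: zone='C' → outer ELSE → X
ship_id=12: zone='A' → outer ELSE → X
ship_id=13: zone='D' → outer ELSE → X
ship_id=14: zone='B' → inner[days < 18] → A
ship_id=15: zone='C' → outer ELSE → X
ship_id=16: zone='C' → outer ELSE → X
ship_id=17: zone='A' → outer ELSE → X

A, X, X, X, X, A, X, X, X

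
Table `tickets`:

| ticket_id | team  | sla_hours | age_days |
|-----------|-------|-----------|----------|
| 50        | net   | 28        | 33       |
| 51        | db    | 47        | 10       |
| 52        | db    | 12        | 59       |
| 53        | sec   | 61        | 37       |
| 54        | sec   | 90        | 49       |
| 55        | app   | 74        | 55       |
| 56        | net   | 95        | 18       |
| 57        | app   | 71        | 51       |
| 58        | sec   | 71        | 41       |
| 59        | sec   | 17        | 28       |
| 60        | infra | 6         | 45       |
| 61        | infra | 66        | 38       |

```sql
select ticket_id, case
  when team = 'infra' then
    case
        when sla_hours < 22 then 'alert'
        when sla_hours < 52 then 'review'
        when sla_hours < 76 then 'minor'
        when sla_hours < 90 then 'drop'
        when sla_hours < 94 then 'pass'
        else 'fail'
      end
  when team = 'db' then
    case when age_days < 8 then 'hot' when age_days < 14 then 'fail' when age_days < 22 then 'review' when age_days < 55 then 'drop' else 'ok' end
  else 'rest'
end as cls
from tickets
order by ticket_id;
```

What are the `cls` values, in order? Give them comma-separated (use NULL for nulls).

rest, fail, ok, rest, rest, rest, rest, rest, rest, rest, alert, minor

ticket_id=50: team='net' → outer ELSE → rest
ticket_id=51: team='db' → inner[age_days < 14] → fail
ticket_id=52: team='db' → inner[ELSE] → ok
ticket_id=53: team='sec' → outer ELSE → rest
ticket_id=54: team='sec' → outer ELSE → rest
ticket_id=55: team='app' → outer ELSE → rest
ticket_id=56: team='net' → outer ELSE → rest
ticket_id=57: team='app' → outer ELSE → rest
ticket_id=58: team='sec' → outer ELSE → rest
ticket_id=59: team='sec' → outer ELSE → rest
ticket_id=60: team='infra' → inner[sla_hours < 22] → alert
ticket_id=61: team='infra' → inner[sla_hours < 76] → minor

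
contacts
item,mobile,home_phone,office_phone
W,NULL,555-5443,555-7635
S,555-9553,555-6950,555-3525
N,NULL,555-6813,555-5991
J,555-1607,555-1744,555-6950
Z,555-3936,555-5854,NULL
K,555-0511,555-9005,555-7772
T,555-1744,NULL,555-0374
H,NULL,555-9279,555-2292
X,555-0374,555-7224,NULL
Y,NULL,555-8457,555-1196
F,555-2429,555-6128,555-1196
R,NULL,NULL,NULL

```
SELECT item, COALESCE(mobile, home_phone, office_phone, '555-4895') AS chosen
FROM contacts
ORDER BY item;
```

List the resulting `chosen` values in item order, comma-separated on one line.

item=F: mobile=555-2429 → 555-2429
item=H: mobile=NULL, home_phone=555-9279 → 555-9279
item=J: mobile=555-1607 → 555-1607
item=K: mobile=555-0511 → 555-0511
item=N: mobile=NULL, home_phone=555-6813 → 555-6813
item=R: mobile=NULL, home_phone=NULL, office_phone=NULL, → literal 555-4895 → 555-4895
item=S: mobile=555-9553 → 555-9553
item=T: mobile=555-1744 → 555-1744
item=W: mobile=NULL, home_phone=555-5443 → 555-5443
item=X: mobile=555-0374 → 555-0374
item=Y: mobile=NULL, home_phone=555-8457 → 555-8457
item=Z: mobile=555-3936 → 555-3936

555-2429, 555-9279, 555-1607, 555-0511, 555-6813, 555-4895, 555-9553, 555-1744, 555-5443, 555-0374, 555-8457, 555-3936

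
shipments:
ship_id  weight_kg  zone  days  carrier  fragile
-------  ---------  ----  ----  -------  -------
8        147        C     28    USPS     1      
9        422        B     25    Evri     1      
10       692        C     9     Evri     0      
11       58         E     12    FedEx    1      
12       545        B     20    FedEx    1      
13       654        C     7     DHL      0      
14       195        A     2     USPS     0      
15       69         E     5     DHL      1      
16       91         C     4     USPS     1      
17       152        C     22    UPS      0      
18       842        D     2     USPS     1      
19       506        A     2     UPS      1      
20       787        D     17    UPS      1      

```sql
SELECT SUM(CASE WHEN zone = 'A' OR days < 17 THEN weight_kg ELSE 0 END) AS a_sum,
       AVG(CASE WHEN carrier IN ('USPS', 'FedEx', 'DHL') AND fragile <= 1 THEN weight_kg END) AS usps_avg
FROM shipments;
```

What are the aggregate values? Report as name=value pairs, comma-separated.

a_sum=3107, usps_avg=325.125

[a_sum: zone = 'A' OR days < 17]
ship_id=8: ✗
ship_id=9: ✗
ship_id=10: ✓ → 692
ship_id=11: ✓ → 58
ship_id=12: ✗
ship_id=13: ✓ → 654
ship_id=14: ✓ → 195
ship_id=15: ✓ → 69
ship_id=16: ✓ → 91
ship_id=17: ✗
ship_id=18: ✓ → 842
ship_id=19: ✓ → 506
ship_id=20: ✗
a_sum = 692 + 58 + 654 + 195 + 69 + 91 + 842 + 506 = 3107
—
[usps_avg: carrier IN ('USPS', 'FedEx', 'DHL') AND fragile <= 1]
ship_id=8: ✓ → 147
ship_id=9: ✗
ship_id=10: ✗
ship_id=11: ✓ → 58
ship_id=12: ✓ → 545
ship_id=13: ✓ → 654
ship_id=14: ✓ → 195
ship_id=15: ✓ → 69
ship_id=16: ✓ → 91
ship_id=17: ✗
ship_id=18: ✓ → 842
ship_id=19: ✗
ship_id=20: ✗
usps_avg = (147 + 58 + 545 + 654 + 195 + 69 + 91 + 842) / 8 = 325.125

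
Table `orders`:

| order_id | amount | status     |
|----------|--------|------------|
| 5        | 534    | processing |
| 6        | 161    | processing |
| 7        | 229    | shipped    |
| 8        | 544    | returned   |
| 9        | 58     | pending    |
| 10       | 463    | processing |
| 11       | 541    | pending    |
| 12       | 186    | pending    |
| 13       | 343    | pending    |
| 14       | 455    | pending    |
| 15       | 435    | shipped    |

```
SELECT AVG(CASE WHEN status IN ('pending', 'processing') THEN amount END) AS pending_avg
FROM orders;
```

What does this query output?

order_id=5: ✓ → 534
order_id=6: ✓ → 161
order_id=7: ✗
order_id=8: ✗
order_id=9: ✓ → 58
order_id=10: ✓ → 463
order_id=11: ✓ → 541
order_id=12: ✓ → 186
order_id=13: ✓ → 343
order_id=14: ✓ → 455
order_id=15: ✗
pending_avg = (534 + 161 + 58 + 463 + 541 + 186 + 343 + 455) / 8 = 342.625

342.625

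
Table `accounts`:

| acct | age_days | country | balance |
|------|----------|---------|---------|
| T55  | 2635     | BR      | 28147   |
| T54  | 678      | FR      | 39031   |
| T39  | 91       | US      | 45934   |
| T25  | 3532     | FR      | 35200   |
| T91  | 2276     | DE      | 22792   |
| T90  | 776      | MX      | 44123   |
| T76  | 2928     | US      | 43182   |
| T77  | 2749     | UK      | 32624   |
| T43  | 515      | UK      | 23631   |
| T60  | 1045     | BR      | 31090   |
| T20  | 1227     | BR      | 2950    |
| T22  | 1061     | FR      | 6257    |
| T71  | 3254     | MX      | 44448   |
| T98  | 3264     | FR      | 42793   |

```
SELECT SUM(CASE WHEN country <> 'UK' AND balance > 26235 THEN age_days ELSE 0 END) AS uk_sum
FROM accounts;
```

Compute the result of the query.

18203

acct=T55: ✓ → 2635
acct=T54: ✓ → 678
acct=T39: ✓ → 91
acct=T25: ✓ → 3532
acct=T91: ✗
acct=T90: ✓ → 776
acct=T76: ✓ → 2928
acct=T77: ✗
acct=T43: ✗
acct=T60: ✓ → 1045
acct=T20: ✗
acct=T22: ✗
acct=T71: ✓ → 3254
acct=T98: ✓ → 3264
uk_sum = 2635 + 678 + 91 + 3532 + 776 + 2928 + 1045 + 3254 + 3264 = 18203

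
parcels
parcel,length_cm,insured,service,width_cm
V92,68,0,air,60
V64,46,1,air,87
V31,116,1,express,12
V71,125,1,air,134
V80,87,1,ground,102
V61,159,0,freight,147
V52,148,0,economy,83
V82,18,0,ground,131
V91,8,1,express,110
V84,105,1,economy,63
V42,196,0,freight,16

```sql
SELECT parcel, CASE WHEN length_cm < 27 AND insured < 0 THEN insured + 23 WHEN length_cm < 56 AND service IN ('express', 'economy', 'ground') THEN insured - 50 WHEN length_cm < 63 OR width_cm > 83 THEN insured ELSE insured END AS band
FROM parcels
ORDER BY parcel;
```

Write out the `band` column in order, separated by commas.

1, 0, 0, 0, 1, 1, 1, -50, 1, -49, 0

parcel=V31: ELSE → 1
parcel=V42: ELSE → 0
parcel=V52: ELSE → 0
parcel=V61: length_cm < 63 OR width_cm > 83 → 0
parcel=V64: length_cm < 63 OR width_cm > 83 → 1
parcel=V71: length_cm < 63 OR width_cm > 83 → 1
parcel=V80: length_cm < 63 OR width_cm > 83 → 1
parcel=V82: length_cm < 56 AND service IN ('express', 'economy', 'ground') → -50
parcel=V84: ELSE → 1
parcel=V91: length_cm < 56 AND service IN ('express', 'economy', 'ground') → -49
parcel=V92: ELSE → 0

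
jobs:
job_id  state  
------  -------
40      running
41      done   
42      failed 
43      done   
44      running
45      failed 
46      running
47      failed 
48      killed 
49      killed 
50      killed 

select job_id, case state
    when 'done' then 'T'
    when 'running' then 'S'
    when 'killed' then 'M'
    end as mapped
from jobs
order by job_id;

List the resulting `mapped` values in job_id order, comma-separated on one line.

job_id=40: state='running' → S
job_id=41: state='done' → T
job_id=42: (no match → NULL) → NULL
job_id=43: state='done' → T
job_id=44: state='running' → S
job_id=45: (no match → NULL) → NULL
job_id=46: state='running' → S
job_id=47: (no match → NULL) → NULL
job_id=48: state='killed' → M
job_id=49: state='killed' → M
job_id=50: state='killed' → M

S, T, NULL, T, S, NULL, S, NULL, M, M, M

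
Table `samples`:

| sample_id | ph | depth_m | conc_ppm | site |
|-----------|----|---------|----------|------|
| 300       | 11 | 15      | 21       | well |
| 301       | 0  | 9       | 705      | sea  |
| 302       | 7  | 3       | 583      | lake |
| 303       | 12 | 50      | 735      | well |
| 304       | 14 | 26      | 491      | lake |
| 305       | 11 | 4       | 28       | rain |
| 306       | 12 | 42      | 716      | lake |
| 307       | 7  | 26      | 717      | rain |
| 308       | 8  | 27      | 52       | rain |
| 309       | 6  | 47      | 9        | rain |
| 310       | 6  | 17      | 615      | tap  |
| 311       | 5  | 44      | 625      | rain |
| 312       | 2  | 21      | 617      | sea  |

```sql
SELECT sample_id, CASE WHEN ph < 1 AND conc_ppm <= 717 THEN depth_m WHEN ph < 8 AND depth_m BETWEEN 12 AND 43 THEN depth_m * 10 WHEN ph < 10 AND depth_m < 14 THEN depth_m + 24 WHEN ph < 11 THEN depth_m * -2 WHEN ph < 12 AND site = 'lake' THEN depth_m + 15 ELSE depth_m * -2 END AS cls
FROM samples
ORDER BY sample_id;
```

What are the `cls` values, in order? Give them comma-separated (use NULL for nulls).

sample_id=300: ELSE → -30
sample_id=301: ph < 1 AND conc_ppm <= 717 → 9
sample_id=302: ph < 10 AND depth_m < 14 → 27
sample_id=303: ELSE → -100
sample_id=304: ELSE → -52
sample_id=305: ELSE → -8
sample_id=306: ELSE → -84
sample_id=307: ph < 8 AND depth_m BETWEEN 12 AND 43 → 260
sample_id=308: ph < 11 → -54
sample_id=309: ph < 11 → -94
sample_id=310: ph < 8 AND depth_m BETWEEN 12 AND 43 → 170
sample_id=311: ph < 11 → -88
sample_id=312: ph < 8 AND depth_m BETWEEN 12 AND 43 → 210

-30, 9, 27, -100, -52, -8, -84, 260, -54, -94, 170, -88, 210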